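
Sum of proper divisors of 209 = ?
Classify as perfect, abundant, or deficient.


Proper divisors: 1, 11, 19
Sum = 1 + 11 + 19 = 31
31 < 209 → deficient

s(209) = 31 (deficient)


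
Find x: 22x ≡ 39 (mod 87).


GCD(22, 87) = 1, unique solution
a^(-1) mod 87 = 4
x = 4 * 39 mod 87 = 69

x ≡ 69 (mod 87)


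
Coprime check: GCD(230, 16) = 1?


Euclidean algorithm:
230 = 14 * 16 + 6
16 = 2 * 6 + 4
6 = 1 * 4 + 2
4 = 2 * 2 + 0
GCD(230, 16) = 2

No, not coprime (GCD = 2)


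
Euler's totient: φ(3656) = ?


3656 = 2^3 × 457
Prime factors: 2, 457
φ(3656) = 3656 × (1-1/2) × (1-1/457)
= 3656 × 1/2 × 456/457 = 1824

φ(3656) = 1824


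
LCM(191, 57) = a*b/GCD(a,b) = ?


GCD(191, 57) = 1
LCM = 191*57/1 = 10887/1 = 10887

LCM = 10887


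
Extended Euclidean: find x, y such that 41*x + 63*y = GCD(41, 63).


Tabular extended Euclidean (each row: r = 41*s + 63*t):
r=41, s=1, t=0
r=63, s=0, t=1
q=0: r=41, s=1, t=0   [41*(1) + 63*(0) = 41]
q=1: r=22, s=-1, t=1   [41*(-1) + 63*(1) = 22]
q=1: r=19, s=2, t=-1   [41*(2) + 63*(-1) = 19]
q=1: r=3, s=-3, t=2   [41*(-3) + 63*(2) = 3]
q=6: r=1, s=20, t=-13   [41*(20) + 63*(-13) = 1]
q=3: r=0, s=-63, t=41   [41*(-63) + 63*(41) = 0]
GCD = 1; from the row with r=1: x=20, y=-13
Check: 41*(20) + 63*(-13) = 820 - 819 = 1

GCD = 1, x = 20, y = -13


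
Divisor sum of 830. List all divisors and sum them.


Divisors of 830: 1, 2, 5, 10, 83, 166, 415, 830
Sum = 1 + 2 + 5 + 10 + 83 + 166 + 415 + 830 = 1512

σ(830) = 1512


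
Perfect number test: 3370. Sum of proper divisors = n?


Proper divisors of 3370: 1, 2, 5, 10, 337, 674, 1685
Sum = 1 + 2 + 5 + 10 + 337 + 674 + 1685 = 2714

No, 3370 is not perfect (2714 ≠ 3370)


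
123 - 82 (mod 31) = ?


123 - 82 = 41
41 mod 31 = 10


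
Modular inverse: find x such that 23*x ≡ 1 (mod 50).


Use the extended Euclidean algorithm on (50, 23); each row r = 50*s + 23*t:
r=50, s=1, t=0
r=23, s=0, t=1
q=2: r=4, s=1, t=-2   [50*(1) + 23*(-2) = 4]
q=5: r=3, s=-5, t=11   [50*(-5) + 23*(11) = 3]
q=1: r=1, s=6, t=-13   [50*(6) + 23*(-13) = 1]
q=3: r=0, s=-23, t=50   [50*(-23) + 23*(50) = 0]
GCD = 1 with t = -13, so 23*(-13) ≡ 1 (mod 50)
Inverse = -13 mod 50 = 37
Check: 23 * 37 = 851 ≡ 1 (mod 50)

23^(-1) ≡ 37 (mod 50)


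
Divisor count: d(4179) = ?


4179 = 3^1 × 7^1 × 199^1
d(4179) = (1+1) × (1+1) × (1+1) = 8

8 divisors


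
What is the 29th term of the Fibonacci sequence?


Sequence: 1, 1, 2, 3, 5, 8, 13, 21, 34, 55, 89, 144, 233, 377, 610, 987, 1597, 2584, 4181, 6765, 10946, 17711, 28657, 46368, 75025, 121393, 196418, 317811, 514229
F(29) = 514229


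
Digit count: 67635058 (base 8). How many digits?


67635058 in base 8 = 402003562
Number of digits = 9

9 digits (base 8)


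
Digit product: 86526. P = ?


8 × 6 × 5 × 2 × 6 = 2880


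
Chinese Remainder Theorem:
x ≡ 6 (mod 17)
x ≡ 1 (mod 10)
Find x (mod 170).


M = 17*10 = 170
M1 = M/17 = 10, M2 = M/10 = 17
M1^(-1) mod 17 = 12, M2^(-1) mod 10 = 3
x = 6*10*12 + 1*17*3 = 771
771 mod 170 = 91
Check: 91 mod 17 = 6 ✓, 91 mod 10 = 1 ✓

x ≡ 91 (mod 170)


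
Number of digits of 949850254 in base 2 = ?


949850254 in base 2 = 111000100111011001000010001110
Number of digits = 30

30 digits (base 2)


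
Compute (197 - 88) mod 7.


197 - 88 = 109
109 mod 7 = 4


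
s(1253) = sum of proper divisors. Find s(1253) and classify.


Proper divisors: 1, 7, 179
Sum = 1 + 7 + 179 = 187
187 < 1253 → deficient

s(1253) = 187 (deficient)


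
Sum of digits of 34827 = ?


3 + 4 + 8 + 2 + 7 = 24


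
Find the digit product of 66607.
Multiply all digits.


6 × 6 × 6 × 0 × 7 = 0


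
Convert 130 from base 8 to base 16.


130 (base 8) = 88 (decimal)
88 (decimal) = 58 (base 16)


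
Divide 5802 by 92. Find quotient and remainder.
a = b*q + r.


5802 = 92 * 63 + 6
Check: 5796 + 6 = 5802

q = 63, r = 6


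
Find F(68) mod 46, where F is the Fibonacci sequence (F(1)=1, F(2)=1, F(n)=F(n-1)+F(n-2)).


F(k) mod 46 for k=1..68:
1, 1, 2, 3, 5, 8, 13, 21, 34, 9, 43, 6, 3, 9, 12, 21, 33, 8, 41, 3, 44, 1, 45, 0, 45, 45, 44, 43, 41, 38, 33, 25, 12, 37, 3, 40, 43, 37, 34, 25, 13, 38, 5, 43, 2, 45, 1, 0, 1, 1, 2, 3, 5, 8, 13, 21, 34, 9, 43, 6, 3, 9, 12, 21, 33, 8, 41, 3
F(68) mod 46 = 3


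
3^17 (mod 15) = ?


3^1 mod 15 = 3
3^2 mod 15 = 9
3^3 mod 15 = 12
3^4 mod 15 = 6
3^5 mod 15 = 3
3^6 mod 15 = 9
3^7 mod 15 = 12
3^8 mod 15 = 6
3^9 mod 15 = 3
3^10 mod 15 = 9
3^11 mod 15 = 12
3^12 mod 15 = 6
3^13 mod 15 = 3
3^14 mod 15 = 9
3^15 mod 15 = 12
3^16 mod 15 = 6
3^17 mod 15 = 3


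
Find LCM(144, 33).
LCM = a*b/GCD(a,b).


GCD(144, 33) = 3
LCM = 144*33/3 = 4752/3 = 1584

LCM = 1584


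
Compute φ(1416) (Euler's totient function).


1416 = 2^3 × 3 × 59
Prime factors: 2, 3, 59
φ(1416) = 1416 × (1-1/2) × (1-1/3) × (1-1/59)
= 1416 × 1/2 × 2/3 × 58/59 = 464

φ(1416) = 464


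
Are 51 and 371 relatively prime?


Euclidean algorithm:
371 = 7 * 51 + 14
51 = 3 * 14 + 9
14 = 1 * 9 + 5
9 = 1 * 5 + 4
5 = 1 * 4 + 1
4 = 4 * 1 + 0
GCD(51, 371) = 1

Yes, coprime (GCD = 1)


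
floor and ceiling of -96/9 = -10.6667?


-96/9 = -10.6667
floor = -11
ceil = -10

floor = -11, ceil = -10


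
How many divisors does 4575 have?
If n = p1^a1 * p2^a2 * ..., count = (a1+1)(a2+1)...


4575 = 3^1 × 5^2 × 61^1
d(4575) = (1+1) × (2+1) × (1+1) = 12

12 divisors


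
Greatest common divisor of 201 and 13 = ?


201 = 15 * 13 + 6
13 = 2 * 6 + 1
6 = 6 * 1 + 0
GCD = 1


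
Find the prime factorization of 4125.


4125 / 3 = 1375
1375 / 5 = 275
275 / 5 = 55
55 / 5 = 11
11 / 11 = 1
4125 = 3 × 5^3 × 11


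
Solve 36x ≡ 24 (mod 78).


GCD(36, 78) = 6 divides 24
Divide: 6x ≡ 4 (mod 13)
x ≡ 5 (mod 13)


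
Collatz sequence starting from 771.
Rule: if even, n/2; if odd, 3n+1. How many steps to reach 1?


771 → 2314 → 1157 → 3472 → 1736 → 868 → 434 → 217 → 652 → 326 → 163 → 490 → 245 → 736 → 368 → 184 → 92 → 46 → 23 → 70 → 35 → 106 → 53 → 160 → 80 → 40 → 20 → 10 → 5 → 16 → 8 → 4 → 2 → 1
Total steps = 33

33 steps


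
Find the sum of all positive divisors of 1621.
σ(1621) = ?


Divisors of 1621: 1, 1621
Sum = 1 + 1621 = 1622

σ(1621) = 1622


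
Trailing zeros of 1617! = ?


floor(1617/5) = 323
floor(1617/25) = 64
floor(1617/125) = 12
floor(1617/625) = 2
Total = 401

401 trailing zeros


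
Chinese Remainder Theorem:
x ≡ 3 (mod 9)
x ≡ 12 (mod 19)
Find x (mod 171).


M = 9*19 = 171
M1 = M/9 = 19, M2 = M/19 = 9
M1^(-1) mod 9 = 1, M2^(-1) mod 19 = 17
x = 3*19*1 + 12*9*17 = 1893
1893 mod 171 = 12
Check: 12 mod 9 = 3 ✓, 12 mod 19 = 12 ✓

x ≡ 12 (mod 171)


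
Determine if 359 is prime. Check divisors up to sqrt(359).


Check divisors up to sqrt(359) = 18.9473
No divisors found.
359 is prime.

Yes, 359 is prime


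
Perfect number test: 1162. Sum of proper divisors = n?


Proper divisors of 1162: 1, 2, 7, 14, 83, 166, 581
Sum = 1 + 2 + 7 + 14 + 83 + 166 + 581 = 854

No, 1162 is not perfect (854 ≠ 1162)


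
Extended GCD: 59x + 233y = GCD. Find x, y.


Tabular extended Euclidean (each row: r = 59*s + 233*t):
r=59, s=1, t=0
r=233, s=0, t=1
q=0: r=59, s=1, t=0   [59*(1) + 233*(0) = 59]
q=3: r=56, s=-3, t=1   [59*(-3) + 233*(1) = 56]
q=1: r=3, s=4, t=-1   [59*(4) + 233*(-1) = 3]
q=18: r=2, s=-75, t=19   [59*(-75) + 233*(19) = 2]
q=1: r=1, s=79, t=-20   [59*(79) + 233*(-20) = 1]
q=2: r=0, s=-233, t=59   [59*(-233) + 233*(59) = 0]
GCD = 1; from the row with r=1: x=79, y=-20
Check: 59*(79) + 233*(-20) = 4661 - 4660 = 1

GCD = 1, x = 79, y = -20


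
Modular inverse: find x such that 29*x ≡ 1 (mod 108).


Use the extended Euclidean algorithm on (108, 29); each row r = 108*s + 29*t:
r=108, s=1, t=0
r=29, s=0, t=1
q=3: r=21, s=1, t=-3   [108*(1) + 29*(-3) = 21]
q=1: r=8, s=-1, t=4   [108*(-1) + 29*(4) = 8]
q=2: r=5, s=3, t=-11   [108*(3) + 29*(-11) = 5]
q=1: r=3, s=-4, t=15   [108*(-4) + 29*(15) = 3]
q=1: r=2, s=7, t=-26   [108*(7) + 29*(-26) = 2]
q=1: r=1, s=-11, t=41   [108*(-11) + 29*(41) = 1]
q=2: r=0, s=29, t=-108   [108*(29) + 29*(-108) = 0]
GCD = 1 with t = 41, so 29*(41) ≡ 1 (mod 108)
Inverse = 41 mod 108 = 41
Check: 29 * 41 = 1189 ≡ 1 (mod 108)

29^(-1) ≡ 41 (mod 108)


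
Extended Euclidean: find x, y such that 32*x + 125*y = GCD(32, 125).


Tabular extended Euclidean (each row: r = 32*s + 125*t):
r=32, s=1, t=0
r=125, s=0, t=1
q=0: r=32, s=1, t=0   [32*(1) + 125*(0) = 32]
q=3: r=29, s=-3, t=1   [32*(-3) + 125*(1) = 29]
q=1: r=3, s=4, t=-1   [32*(4) + 125*(-1) = 3]
q=9: r=2, s=-39, t=10   [32*(-39) + 125*(10) = 2]
q=1: r=1, s=43, t=-11   [32*(43) + 125*(-11) = 1]
q=2: r=0, s=-125, t=32   [32*(-125) + 125*(32) = 0]
GCD = 1; from the row with r=1: x=43, y=-11
Check: 32*(43) + 125*(-11) = 1376 - 1375 = 1

GCD = 1, x = 43, y = -11


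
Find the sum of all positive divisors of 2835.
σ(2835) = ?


Divisors of 2835: 1, 3, 5, 7, 9, 15, 21, 27, 35, 45, 63, 81, 105, 135, 189, 315, 405, 567, 945, 2835
Sum = 1 + 3 + 5 + 7 + 9 + 15 + 21 + 27 + 35 + 45 + 63 + 81 + 105 + 135 + 189 + 315 + 405 + 567 + 945 + 2835 = 5808

σ(2835) = 5808


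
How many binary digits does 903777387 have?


903777387 in base 2 = 110101110111101000110001101011
Number of digits = 30

30 digits (base 2)


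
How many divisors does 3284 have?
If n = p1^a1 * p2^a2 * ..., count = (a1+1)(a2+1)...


3284 = 2^2 × 821^1
d(3284) = (2+1) × (1+1) = 6

6 divisors


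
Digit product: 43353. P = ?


4 × 3 × 3 × 5 × 3 = 540


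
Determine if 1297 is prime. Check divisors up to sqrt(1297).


Check divisors up to sqrt(1297) = 36.0139
No divisors found.
1297 is prime.

Yes, 1297 is prime


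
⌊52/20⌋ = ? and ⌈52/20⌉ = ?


52/20 = 2.6000
floor = 2
ceil = 3

floor = 2, ceil = 3


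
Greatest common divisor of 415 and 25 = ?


415 = 16 * 25 + 15
25 = 1 * 15 + 10
15 = 1 * 10 + 5
10 = 2 * 5 + 0
GCD = 5


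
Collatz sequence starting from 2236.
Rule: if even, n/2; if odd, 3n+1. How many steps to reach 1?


2236 → 1118 → 559 → 1678 → 839 → 2518 → 1259 → 3778 → 1889 → 5668 → 2834 → 1417 → 4252 → 2126 → 1063 → 3190 → 1595 → 4786 → 2393 → 7180 → 3590 → 1795 → 5386 → 2693 → 8080 → 4040 → 2020 → 1010 → 505 → 1516 → 758 → 379 → 1138 → 569 → 1708 → 854 → 427 → 1282 → 641 → 1924 → 962 → 481 → 1444 → 722 → 361 → 1084 → 542 → 271 → 814 → 407 → 1222 → 611 → 1834 → 917 → 2752 → 1376 → 688 → 344 → 172 → 86 → 43 → 130 → 65 → 196 → 98 → 49 → 148 → 74 → 37 → 112 → 56 → 28 → 14 → 7 → 22 → 11 → 34 → 17 → 52 → 26 → 13 → 40 → 20 → 10 → 5 → 16 → 8 → 4 → 2 → 1
Total steps = 89

89 steps


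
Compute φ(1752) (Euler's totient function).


1752 = 2^3 × 3 × 73
Prime factors: 2, 3, 73
φ(1752) = 1752 × (1-1/2) × (1-1/3) × (1-1/73)
= 1752 × 1/2 × 2/3 × 72/73 = 576

φ(1752) = 576


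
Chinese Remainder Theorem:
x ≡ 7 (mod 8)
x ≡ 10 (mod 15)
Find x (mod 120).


M = 8*15 = 120
M1 = M/8 = 15, M2 = M/15 = 8
M1^(-1) mod 8 = 7, M2^(-1) mod 15 = 2
x = 7*15*7 + 10*8*2 = 895
895 mod 120 = 55
Check: 55 mod 8 = 7 ✓, 55 mod 15 = 10 ✓

x ≡ 55 (mod 120)


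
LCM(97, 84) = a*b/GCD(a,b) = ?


GCD(97, 84) = 1
LCM = 97*84/1 = 8148/1 = 8148

LCM = 8148


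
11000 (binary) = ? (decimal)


11000 (base 2) = 24 (decimal)
24 (decimal) = 24 (base 10)


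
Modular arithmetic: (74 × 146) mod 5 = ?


74 × 146 = 10804
10804 mod 5 = 4


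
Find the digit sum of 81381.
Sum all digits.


8 + 1 + 3 + 8 + 1 = 21


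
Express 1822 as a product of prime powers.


1822 / 2 = 911
911 / 911 = 1
1822 = 2 × 911


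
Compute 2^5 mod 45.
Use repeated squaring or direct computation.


2^1 mod 45 = 2
2^2 mod 45 = 4
2^3 mod 45 = 8
2^4 mod 45 = 16
2^5 mod 45 = 32


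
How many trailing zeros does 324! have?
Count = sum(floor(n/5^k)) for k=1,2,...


floor(324/5) = 64
floor(324/25) = 12
floor(324/125) = 2
Total = 78

78 trailing zeros


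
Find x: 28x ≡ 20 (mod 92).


GCD(28, 92) = 4 divides 20
Divide: 7x ≡ 5 (mod 23)
x ≡ 4 (mod 23)


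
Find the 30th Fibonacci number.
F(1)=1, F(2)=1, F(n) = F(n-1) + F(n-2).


Sequence: 1, 1, 2, 3, 5, 8, 13, 21, 34, 55, 89, 144, 233, 377, 610, 987, 1597, 2584, 4181, 6765, 10946, 17711, 28657, 46368, 75025, 121393, 196418, 317811, 514229, 832040
F(30) = 832040


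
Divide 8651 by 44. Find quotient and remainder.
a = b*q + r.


8651 = 44 * 196 + 27
Check: 8624 + 27 = 8651

q = 196, r = 27


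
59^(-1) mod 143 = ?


Use the extended Euclidean algorithm on (143, 59); each row r = 143*s + 59*t:
r=143, s=1, t=0
r=59, s=0, t=1
q=2: r=25, s=1, t=-2   [143*(1) + 59*(-2) = 25]
q=2: r=9, s=-2, t=5   [143*(-2) + 59*(5) = 9]
q=2: r=7, s=5, t=-12   [143*(5) + 59*(-12) = 7]
q=1: r=2, s=-7, t=17   [143*(-7) + 59*(17) = 2]
q=3: r=1, s=26, t=-63   [143*(26) + 59*(-63) = 1]
q=2: r=0, s=-59, t=143   [143*(-59) + 59*(143) = 0]
GCD = 1 with t = -63, so 59*(-63) ≡ 1 (mod 143)
Inverse = -63 mod 143 = 80
Check: 59 * 80 = 4720 ≡ 1 (mod 143)

59^(-1) ≡ 80 (mod 143)


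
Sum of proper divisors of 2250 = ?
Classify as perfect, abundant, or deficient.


Proper divisors: 1, 2, 3, 5, 6, 9, 10, 15, 18, 25, 30, 45, 50, 75, 90, 125, 150, 225, 250, 375, 450, 750, 1125
Sum = 1 + 2 + 3 + 5 + 6 + 9 + 10 + 15 + 18 + 25 + 30 + 45 + 50 + 75 + 90 + 125 + 150 + 225 + 250 + 375 + 450 + 750 + 1125 = 3834
3834 > 2250 → abundant

s(2250) = 3834 (abundant)


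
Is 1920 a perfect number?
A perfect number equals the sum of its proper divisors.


Proper divisors of 1920: 1, 2, 3, 4, 5, 6, 8, 10, 12, 15, 16, 20, 24, 30, 32, 40, 48, 60, 64, 80, 96, 120, 128, 160, 192, 240, 320, 384, 480, 640, 960
Sum = 1 + 2 + 3 + 4 + 5 + 6 + 8 + 10 + 12 + 15 + 16 + 20 + 24 + 30 + 32 + 40 + 48 + 60 + 64 + 80 + 96 + 120 + 128 + 160 + 192 + 240 + 320 + 384 + 480 + 640 + 960 = 4200

No, 1920 is not perfect (4200 ≠ 1920)


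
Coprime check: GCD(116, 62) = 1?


Euclidean algorithm:
116 = 1 * 62 + 54
62 = 1 * 54 + 8
54 = 6 * 8 + 6
8 = 1 * 6 + 2
6 = 3 * 2 + 0
GCD(116, 62) = 2

No, not coprime (GCD = 2)


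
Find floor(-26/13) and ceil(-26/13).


-26/13 = -2.0000
floor = -2
ceil = -2

floor = -2, ceil = -2


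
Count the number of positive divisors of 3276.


3276 = 2^2 × 3^2 × 7^1 × 13^1
d(3276) = (2+1) × (2+1) × (1+1) × (1+1) = 36

36 divisors


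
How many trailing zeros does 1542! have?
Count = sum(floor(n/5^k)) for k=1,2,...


floor(1542/5) = 308
floor(1542/25) = 61
floor(1542/125) = 12
floor(1542/625) = 2
Total = 383

383 trailing zeros


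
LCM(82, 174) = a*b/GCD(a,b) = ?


GCD(82, 174) = 2
LCM = 82*174/2 = 14268/2 = 7134

LCM = 7134


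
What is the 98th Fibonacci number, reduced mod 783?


F(k) mod 783 for k=1..98:
1, 1, 2, 3, 5, 8, 13, 21, 34, 55, 89, 144, 233, 377, 610, 204, 31, 235, 266, 501, 767, 485, 469, 171, 640, 28, 668, 696, 581, 494, 292, 3, 295, 298, 593, 108, 701, 26, 727, 753, 697, 667, 581, 465, 263, 728, 208, 153, 361, 514, 92, 606, 698, 521, 436, 174, 610, 1, 611, 612, 440, 269, 709, 195, 121, 316, 437, 753, 407, 377, 1, 378, 379, 757, 353, 327, 680, 224, 121, 345, 466, 28, 494, 522, 233, 755, 205, 177, 382, 559, 158, 717, 92, 26, 118, 144, 262, 406
F(98) mod 783 = 406


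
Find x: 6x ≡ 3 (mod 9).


GCD(6, 9) = 3 divides 3
Divide: 2x ≡ 1 (mod 3)
x ≡ 2 (mod 3)


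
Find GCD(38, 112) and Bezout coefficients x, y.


Tabular extended Euclidean (each row: r = 38*s + 112*t):
r=38, s=1, t=0
r=112, s=0, t=1
q=0: r=38, s=1, t=0   [38*(1) + 112*(0) = 38]
q=2: r=36, s=-2, t=1   [38*(-2) + 112*(1) = 36]
q=1: r=2, s=3, t=-1   [38*(3) + 112*(-1) = 2]
q=18: r=0, s=-56, t=19   [38*(-56) + 112*(19) = 0]
GCD = 2; from the row with r=2: x=3, y=-1
Check: 38*(3) + 112*(-1) = 114 - 112 = 2

GCD = 2, x = 3, y = -1


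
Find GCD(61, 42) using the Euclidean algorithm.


61 = 1 * 42 + 19
42 = 2 * 19 + 4
19 = 4 * 4 + 3
4 = 1 * 3 + 1
3 = 3 * 1 + 0
GCD = 1


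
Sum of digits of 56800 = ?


5 + 6 + 8 + 0 + 0 = 19


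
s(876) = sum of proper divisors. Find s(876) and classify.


Proper divisors: 1, 2, 3, 4, 6, 12, 73, 146, 219, 292, 438
Sum = 1 + 2 + 3 + 4 + 6 + 12 + 73 + 146 + 219 + 292 + 438 = 1196
1196 > 876 → abundant

s(876) = 1196 (abundant)


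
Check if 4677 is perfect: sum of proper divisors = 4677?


Proper divisors of 4677: 1, 3, 1559
Sum = 1 + 3 + 1559 = 1563

No, 4677 is not perfect (1563 ≠ 4677)


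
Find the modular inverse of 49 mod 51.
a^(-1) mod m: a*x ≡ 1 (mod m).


Use the extended Euclidean algorithm on (51, 49); each row r = 51*s + 49*t:
r=51, s=1, t=0
r=49, s=0, t=1
q=1: r=2, s=1, t=-1   [51*(1) + 49*(-1) = 2]
q=24: r=1, s=-24, t=25   [51*(-24) + 49*(25) = 1]
q=2: r=0, s=49, t=-51   [51*(49) + 49*(-51) = 0]
GCD = 1 with t = 25, so 49*(25) ≡ 1 (mod 51)
Inverse = 25 mod 51 = 25
Check: 49 * 25 = 1225 ≡ 1 (mod 51)

49^(-1) ≡ 25 (mod 51)


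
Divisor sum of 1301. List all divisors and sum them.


Divisors of 1301: 1, 1301
Sum = 1 + 1301 = 1302

σ(1301) = 1302


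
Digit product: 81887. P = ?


8 × 1 × 8 × 8 × 7 = 3584


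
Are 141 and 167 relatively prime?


Euclidean algorithm:
167 = 1 * 141 + 26
141 = 5 * 26 + 11
26 = 2 * 11 + 4
11 = 2 * 4 + 3
4 = 1 * 3 + 1
3 = 3 * 1 + 0
GCD(141, 167) = 1

Yes, coprime (GCD = 1)


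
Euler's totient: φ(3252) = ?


3252 = 2^2 × 3 × 271
Prime factors: 2, 3, 271
φ(3252) = 3252 × (1-1/2) × (1-1/3) × (1-1/271)
= 3252 × 1/2 × 2/3 × 270/271 = 1080

φ(3252) = 1080


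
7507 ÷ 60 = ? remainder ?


7507 = 60 * 125 + 7
Check: 7500 + 7 = 7507

q = 125, r = 7


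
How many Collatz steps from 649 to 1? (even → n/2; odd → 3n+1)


649 → 1948 → 974 → 487 → 1462 → 731 → 2194 → 1097 → 3292 → 1646 → 823 → 2470 → 1235 → 3706 → 1853 → 5560 → 2780 → 1390 → 695 → 2086 → 1043 → 3130 → 1565 → 4696 → 2348 → 1174 → 587 → 1762 → 881 → 2644 → 1322 → 661 → 1984 → 992 → 496 → 248 → 124 → 62 → 31 → 94 → 47 → 142 → 71 → 214 → 107 → 322 → 161 → 484 → 242 → 121 → 364 → 182 → 91 → 274 → 137 → 412 → 206 → 103 → 310 → 155 → 466 → 233 → 700 → 350 → 175 → 526 → 263 → 790 → 395 → 1186 → 593 → 1780 → 890 → 445 → 1336 → 668 → 334 → 167 → 502 → 251 → 754 → 377 → 1132 → 566 → 283 → 850 → 425 → 1276 → 638 → 319 → 958 → 479 → 1438 → 719 → 2158 → 1079 → 3238 → 1619 → 4858 → 2429 → 7288 → 3644 → 1822 → 911 → 2734 → 1367 → 4102 → 2051 → 6154 → 3077 → 9232 → 4616 → 2308 → 1154 → 577 → 1732 → 866 → 433 → 1300 → 650 → 325 → 976 → 488 → 244 → 122 → 61 → 184 → 92 → 46 → 23 → 70 → 35 → 106 → 53 → 160 → 80 → 40 → 20 → 10 → 5 → 16 → 8 → 4 → 2 → 1
Total steps = 144

144 steps


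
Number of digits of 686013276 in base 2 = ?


686013276 in base 2 = 101000111000111011101101011100
Number of digits = 30

30 digits (base 2)


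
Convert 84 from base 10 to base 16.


84 (base 10) = 84 (decimal)
84 (decimal) = 54 (base 16)


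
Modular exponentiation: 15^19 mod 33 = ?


15^1 mod 33 = 15
15^2 mod 33 = 27
15^3 mod 33 = 9
15^4 mod 33 = 3
15^5 mod 33 = 12
15^6 mod 33 = 15
15^7 mod 33 = 27
15^8 mod 33 = 9
15^9 mod 33 = 3
15^10 mod 33 = 12
15^11 mod 33 = 15
15^12 mod 33 = 27
15^13 mod 33 = 9
15^14 mod 33 = 3
15^15 mod 33 = 12
15^16 mod 33 = 15
15^17 mod 33 = 27
15^18 mod 33 = 9
15^19 mod 33 = 3


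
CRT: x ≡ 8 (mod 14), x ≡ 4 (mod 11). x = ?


M = 14*11 = 154
M1 = M/14 = 11, M2 = M/11 = 14
M1^(-1) mod 14 = 9, M2^(-1) mod 11 = 4
x = 8*11*9 + 4*14*4 = 1016
1016 mod 154 = 92
Check: 92 mod 14 = 8 ✓, 92 mod 11 = 4 ✓

x ≡ 92 (mod 154)


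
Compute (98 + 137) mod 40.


98 + 137 = 235
235 mod 40 = 35


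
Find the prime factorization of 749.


749 / 7 = 107
107 / 107 = 1
749 = 7 × 107


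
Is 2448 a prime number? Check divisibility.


2448 / 2 = 1224 (exact division)
2448 is NOT prime.

No, 2448 is not prime


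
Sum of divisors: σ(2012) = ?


Divisors of 2012: 1, 2, 4, 503, 1006, 2012
Sum = 1 + 2 + 4 + 503 + 1006 + 2012 = 3528

σ(2012) = 3528


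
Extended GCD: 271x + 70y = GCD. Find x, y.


Tabular extended Euclidean (each row: r = 271*s + 70*t):
r=271, s=1, t=0
r=70, s=0, t=1
q=3: r=61, s=1, t=-3   [271*(1) + 70*(-3) = 61]
q=1: r=9, s=-1, t=4   [271*(-1) + 70*(4) = 9]
q=6: r=7, s=7, t=-27   [271*(7) + 70*(-27) = 7]
q=1: r=2, s=-8, t=31   [271*(-8) + 70*(31) = 2]
q=3: r=1, s=31, t=-120   [271*(31) + 70*(-120) = 1]
q=2: r=0, s=-70, t=271   [271*(-70) + 70*(271) = 0]
GCD = 1; from the row with r=1: x=31, y=-120
Check: 271*(31) + 70*(-120) = 8401 - 8400 = 1

GCD = 1, x = 31, y = -120


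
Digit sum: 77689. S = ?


7 + 7 + 6 + 8 + 9 = 37


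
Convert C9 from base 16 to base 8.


C9 (base 16) = 201 (decimal)
201 (decimal) = 311 (base 8)


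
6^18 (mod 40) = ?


6^1 mod 40 = 6
6^2 mod 40 = 36
6^3 mod 40 = 16
6^4 mod 40 = 16
6^5 mod 40 = 16
6^6 mod 40 = 16
6^7 mod 40 = 16
6^8 mod 40 = 16
6^9 mod 40 = 16
6^10 mod 40 = 16
6^11 mod 40 = 16
6^12 mod 40 = 16
6^13 mod 40 = 16
6^14 mod 40 = 16
6^15 mod 40 = 16
6^16 mod 40 = 16
6^17 mod 40 = 16
6^18 mod 40 = 16


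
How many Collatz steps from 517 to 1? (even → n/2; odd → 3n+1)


517 → 1552 → 776 → 388 → 194 → 97 → 292 → 146 → 73 → 220 → 110 → 55 → 166 → 83 → 250 → 125 → 376 → 188 → 94 → 47 → 142 → 71 → 214 → 107 → 322 → 161 → 484 → 242 → 121 → 364 → 182 → 91 → 274 → 137 → 412 → 206 → 103 → 310 → 155 → 466 → 233 → 700 → 350 → 175 → 526 → 263 → 790 → 395 → 1186 → 593 → 1780 → 890 → 445 → 1336 → 668 → 334 → 167 → 502 → 251 → 754 → 377 → 1132 → 566 → 283 → 850 → 425 → 1276 → 638 → 319 → 958 → 479 → 1438 → 719 → 2158 → 1079 → 3238 → 1619 → 4858 → 2429 → 7288 → 3644 → 1822 → 911 → 2734 → 1367 → 4102 → 2051 → 6154 → 3077 → 9232 → 4616 → 2308 → 1154 → 577 → 1732 → 866 → 433 → 1300 → 650 → 325 → 976 → 488 → 244 → 122 → 61 → 184 → 92 → 46 → 23 → 70 → 35 → 106 → 53 → 160 → 80 → 40 → 20 → 10 → 5 → 16 → 8 → 4 → 2 → 1
Total steps = 123

123 steps


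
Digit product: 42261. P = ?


4 × 2 × 2 × 6 × 1 = 96


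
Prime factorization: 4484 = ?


4484 / 2 = 2242
2242 / 2 = 1121
1121 / 19 = 59
59 / 59 = 1
4484 = 2^2 × 19 × 59


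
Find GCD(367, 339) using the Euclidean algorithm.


367 = 1 * 339 + 28
339 = 12 * 28 + 3
28 = 9 * 3 + 1
3 = 3 * 1 + 0
GCD = 1


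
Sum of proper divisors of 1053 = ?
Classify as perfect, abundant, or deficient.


Proper divisors: 1, 3, 9, 13, 27, 39, 81, 117, 351
Sum = 1 + 3 + 9 + 13 + 27 + 39 + 81 + 117 + 351 = 641
641 < 1053 → deficient

s(1053) = 641 (deficient)


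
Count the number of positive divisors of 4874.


4874 = 2^1 × 2437^1
d(4874) = (1+1) × (1+1) = 4

4 divisors


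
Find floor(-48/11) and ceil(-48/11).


-48/11 = -4.3636
floor = -5
ceil = -4

floor = -5, ceil = -4


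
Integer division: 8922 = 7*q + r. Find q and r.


8922 = 7 * 1274 + 4
Check: 8918 + 4 = 8922

q = 1274, r = 4


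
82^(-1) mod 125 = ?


Use the extended Euclidean algorithm on (125, 82); each row r = 125*s + 82*t:
r=125, s=1, t=0
r=82, s=0, t=1
q=1: r=43, s=1, t=-1   [125*(1) + 82*(-1) = 43]
q=1: r=39, s=-1, t=2   [125*(-1) + 82*(2) = 39]
q=1: r=4, s=2, t=-3   [125*(2) + 82*(-3) = 4]
q=9: r=3, s=-19, t=29   [125*(-19) + 82*(29) = 3]
q=1: r=1, s=21, t=-32   [125*(21) + 82*(-32) = 1]
q=3: r=0, s=-82, t=125   [125*(-82) + 82*(125) = 0]
GCD = 1 with t = -32, so 82*(-32) ≡ 1 (mod 125)
Inverse = -32 mod 125 = 93
Check: 82 * 93 = 7626 ≡ 1 (mod 125)

82^(-1) ≡ 93 (mod 125)


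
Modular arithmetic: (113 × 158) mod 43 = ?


113 × 158 = 17854
17854 mod 43 = 9


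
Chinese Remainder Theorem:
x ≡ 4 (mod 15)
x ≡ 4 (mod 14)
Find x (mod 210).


M = 15*14 = 210
M1 = M/15 = 14, M2 = M/14 = 15
M1^(-1) mod 15 = 14, M2^(-1) mod 14 = 1
x = 4*14*14 + 4*15*1 = 844
844 mod 210 = 4
Check: 4 mod 15 = 4 ✓, 4 mod 14 = 4 ✓

x ≡ 4 (mod 210)


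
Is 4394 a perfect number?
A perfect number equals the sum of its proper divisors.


Proper divisors of 4394: 1, 2, 13, 26, 169, 338, 2197
Sum = 1 + 2 + 13 + 26 + 169 + 338 + 2197 = 2746

No, 4394 is not perfect (2746 ≠ 4394)


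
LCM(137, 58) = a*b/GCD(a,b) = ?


GCD(137, 58) = 1
LCM = 137*58/1 = 7946/1 = 7946

LCM = 7946


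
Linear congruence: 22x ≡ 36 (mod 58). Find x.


GCD(22, 58) = 2 divides 36
Divide: 11x ≡ 18 (mod 29)
x ≡ 28 (mod 29)


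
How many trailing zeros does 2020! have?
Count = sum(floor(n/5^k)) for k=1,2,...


floor(2020/5) = 404
floor(2020/25) = 80
floor(2020/125) = 16
floor(2020/625) = 3
Total = 503

503 trailing zeros


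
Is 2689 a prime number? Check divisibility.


Check divisors up to sqrt(2689) = 51.8556
No divisors found.
2689 is prime.

Yes, 2689 is prime


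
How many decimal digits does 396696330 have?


396696330 has 9 digits in base 10
floor(log10(396696330)) + 1 = floor(8.5985) + 1 = 9

9 digits (base 10)


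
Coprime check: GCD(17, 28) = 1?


Euclidean algorithm:
28 = 1 * 17 + 11
17 = 1 * 11 + 6
11 = 1 * 6 + 5
6 = 1 * 5 + 1
5 = 5 * 1 + 0
GCD(17, 28) = 1

Yes, coprime (GCD = 1)


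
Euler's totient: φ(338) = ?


338 = 2 × 13^2
Prime factors: 2, 13
φ(338) = 338 × (1-1/2) × (1-1/13)
= 338 × 1/2 × 12/13 = 156

φ(338) = 156


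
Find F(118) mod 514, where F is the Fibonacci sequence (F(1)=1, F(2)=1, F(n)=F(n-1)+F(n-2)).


F(k) mod 514 for k=1..118:
1, 1, 2, 3, 5, 8, 13, 21, 34, 55, 89, 144, 233, 377, 96, 473, 55, 14, 69, 83, 152, 235, 387, 108, 495, 89, 70, 159, 229, 388, 103, 491, 80, 57, 137, 194, 331, 11, 342, 353, 181, 20, 201, 221, 422, 129, 37, 166, 203, 369, 58, 427, 485, 398, 369, 253, 108, 361, 469, 316, 271, 73, 344, 417, 247, 150, 397, 33, 430, 463, 379, 328, 193, 7, 200, 207, 407, 100, 507, 93, 86, 179, 265, 444, 195, 125, 320, 445, 251, 182, 433, 101, 20, 121, 141, 262, 403, 151, 40, 191, 231, 422, 139, 47, 186, 233, 419, 138, 43, 181, 224, 405, 115, 6, 121, 127, 248, 375
F(118) mod 514 = 375


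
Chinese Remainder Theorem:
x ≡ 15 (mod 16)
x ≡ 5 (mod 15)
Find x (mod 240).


M = 16*15 = 240
M1 = M/16 = 15, M2 = M/15 = 16
M1^(-1) mod 16 = 15, M2^(-1) mod 15 = 1
x = 15*15*15 + 5*16*1 = 3455
3455 mod 240 = 95
Check: 95 mod 16 = 15 ✓, 95 mod 15 = 5 ✓

x ≡ 95 (mod 240)


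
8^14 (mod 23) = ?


8^1 mod 23 = 8
8^2 mod 23 = 18
8^3 mod 23 = 6
8^4 mod 23 = 2
8^5 mod 23 = 16
8^6 mod 23 = 13
8^7 mod 23 = 12
8^8 mod 23 = 4
8^9 mod 23 = 9
8^10 mod 23 = 3
8^11 mod 23 = 1
8^12 mod 23 = 8
8^13 mod 23 = 18
8^14 mod 23 = 6


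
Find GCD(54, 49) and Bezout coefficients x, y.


Tabular extended Euclidean (each row: r = 54*s + 49*t):
r=54, s=1, t=0
r=49, s=0, t=1
q=1: r=5, s=1, t=-1   [54*(1) + 49*(-1) = 5]
q=9: r=4, s=-9, t=10   [54*(-9) + 49*(10) = 4]
q=1: r=1, s=10, t=-11   [54*(10) + 49*(-11) = 1]
q=4: r=0, s=-49, t=54   [54*(-49) + 49*(54) = 0]
GCD = 1; from the row with r=1: x=10, y=-11
Check: 54*(10) + 49*(-11) = 540 - 539 = 1

GCD = 1, x = 10, y = -11


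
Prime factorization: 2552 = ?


2552 / 2 = 1276
1276 / 2 = 638
638 / 2 = 319
319 / 11 = 29
29 / 29 = 1
2552 = 2^3 × 11 × 29


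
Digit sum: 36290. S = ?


3 + 6 + 2 + 9 + 0 = 20


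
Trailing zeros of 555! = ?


floor(555/5) = 111
floor(555/25) = 22
floor(555/125) = 4
Total = 137

137 trailing zeros


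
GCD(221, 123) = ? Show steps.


221 = 1 * 123 + 98
123 = 1 * 98 + 25
98 = 3 * 25 + 23
25 = 1 * 23 + 2
23 = 11 * 2 + 1
2 = 2 * 1 + 0
GCD = 1


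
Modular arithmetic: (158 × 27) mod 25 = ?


158 × 27 = 4266
4266 mod 25 = 16


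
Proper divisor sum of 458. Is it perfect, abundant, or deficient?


Proper divisors: 1, 2, 229
Sum = 1 + 2 + 229 = 232
232 < 458 → deficient

s(458) = 232 (deficient)


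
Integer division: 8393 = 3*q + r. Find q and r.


8393 = 3 * 2797 + 2
Check: 8391 + 2 = 8393

q = 2797, r = 2


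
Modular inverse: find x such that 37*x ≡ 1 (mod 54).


Use the extended Euclidean algorithm on (54, 37); each row r = 54*s + 37*t:
r=54, s=1, t=0
r=37, s=0, t=1
q=1: r=17, s=1, t=-1   [54*(1) + 37*(-1) = 17]
q=2: r=3, s=-2, t=3   [54*(-2) + 37*(3) = 3]
q=5: r=2, s=11, t=-16   [54*(11) + 37*(-16) = 2]
q=1: r=1, s=-13, t=19   [54*(-13) + 37*(19) = 1]
q=2: r=0, s=37, t=-54   [54*(37) + 37*(-54) = 0]
GCD = 1 with t = 19, so 37*(19) ≡ 1 (mod 54)
Inverse = 19 mod 54 = 19
Check: 37 * 19 = 703 ≡ 1 (mod 54)

37^(-1) ≡ 19 (mod 54)


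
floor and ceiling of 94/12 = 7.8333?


94/12 = 7.8333
floor = 7
ceil = 8

floor = 7, ceil = 8


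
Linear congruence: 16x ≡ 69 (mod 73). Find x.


GCD(16, 73) = 1, unique solution
a^(-1) mod 73 = 32
x = 32 * 69 mod 73 = 18

x ≡ 18 (mod 73)


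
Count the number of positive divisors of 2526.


2526 = 2^1 × 3^1 × 421^1
d(2526) = (1+1) × (1+1) × (1+1) = 8

8 divisors


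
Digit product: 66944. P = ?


6 × 6 × 9 × 4 × 4 = 5184


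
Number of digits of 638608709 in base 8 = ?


638608709 in base 8 = 4604062505
Number of digits = 10

10 digits (base 8)


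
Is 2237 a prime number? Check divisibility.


Check divisors up to sqrt(2237) = 47.2969
No divisors found.
2237 is prime.

Yes, 2237 is prime


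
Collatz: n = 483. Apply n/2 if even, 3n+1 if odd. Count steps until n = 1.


483 → 1450 → 725 → 2176 → 1088 → 544 → 272 → 136 → 68 → 34 → 17 → 52 → 26 → 13 → 40 → 20 → 10 → 5 → 16 → 8 → 4 → 2 → 1
Total steps = 22

22 steps


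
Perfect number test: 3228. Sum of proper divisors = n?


Proper divisors of 3228: 1, 2, 3, 4, 6, 12, 269, 538, 807, 1076, 1614
Sum = 1 + 2 + 3 + 4 + 6 + 12 + 269 + 538 + 807 + 1076 + 1614 = 4332

No, 3228 is not perfect (4332 ≠ 3228)


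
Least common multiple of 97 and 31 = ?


GCD(97, 31) = 1
LCM = 97*31/1 = 3007/1 = 3007

LCM = 3007


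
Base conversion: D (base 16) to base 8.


D (base 16) = 13 (decimal)
13 (decimal) = 15 (base 8)


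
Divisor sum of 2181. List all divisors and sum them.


Divisors of 2181: 1, 3, 727, 2181
Sum = 1 + 3 + 727 + 2181 = 2912

σ(2181) = 2912


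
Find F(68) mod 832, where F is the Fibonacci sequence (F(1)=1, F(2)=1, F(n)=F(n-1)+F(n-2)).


F(k) mod 832 for k=1..68:
1, 1, 2, 3, 5, 8, 13, 21, 34, 55, 89, 144, 233, 377, 610, 155, 765, 88, 21, 109, 130, 239, 369, 608, 145, 753, 66, 819, 53, 40, 93, 133, 226, 359, 585, 112, 697, 809, 674, 651, 493, 312, 805, 285, 258, 543, 801, 512, 481, 161, 642, 803, 613, 584, 365, 117, 482, 599, 249, 16, 265, 281, 546, 827, 541, 536, 245, 781
F(68) mod 832 = 781


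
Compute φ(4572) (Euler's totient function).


4572 = 2^2 × 3^2 × 127
Prime factors: 2, 3, 127
φ(4572) = 4572 × (1-1/2) × (1-1/3) × (1-1/127)
= 4572 × 1/2 × 2/3 × 126/127 = 1512

φ(4572) = 1512


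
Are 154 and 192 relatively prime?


Euclidean algorithm:
192 = 1 * 154 + 38
154 = 4 * 38 + 2
38 = 19 * 2 + 0
GCD(154, 192) = 2

No, not coprime (GCD = 2)


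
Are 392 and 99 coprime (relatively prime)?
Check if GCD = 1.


Euclidean algorithm:
392 = 3 * 99 + 95
99 = 1 * 95 + 4
95 = 23 * 4 + 3
4 = 1 * 3 + 1
3 = 3 * 1 + 0
GCD(392, 99) = 1

Yes, coprime (GCD = 1)


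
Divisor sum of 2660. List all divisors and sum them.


Divisors of 2660: 1, 2, 4, 5, 7, 10, 14, 19, 20, 28, 35, 38, 70, 76, 95, 133, 140, 190, 266, 380, 532, 665, 1330, 2660
Sum = 1 + 2 + 4 + 5 + 7 + 10 + 14 + 19 + 20 + 28 + 35 + 38 + 70 + 76 + 95 + 133 + 140 + 190 + 266 + 380 + 532 + 665 + 1330 + 2660 = 6720

σ(2660) = 6720


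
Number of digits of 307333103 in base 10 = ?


307333103 has 9 digits in base 10
floor(log10(307333103)) + 1 = floor(8.4876) + 1 = 9

9 digits (base 10)


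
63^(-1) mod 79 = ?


Use the extended Euclidean algorithm on (79, 63); each row r = 79*s + 63*t:
r=79, s=1, t=0
r=63, s=0, t=1
q=1: r=16, s=1, t=-1   [79*(1) + 63*(-1) = 16]
q=3: r=15, s=-3, t=4   [79*(-3) + 63*(4) = 15]
q=1: r=1, s=4, t=-5   [79*(4) + 63*(-5) = 1]
q=15: r=0, s=-63, t=79   [79*(-63) + 63*(79) = 0]
GCD = 1 with t = -5, so 63*(-5) ≡ 1 (mod 79)
Inverse = -5 mod 79 = 74
Check: 63 * 74 = 4662 ≡ 1 (mod 79)

63^(-1) ≡ 74 (mod 79)


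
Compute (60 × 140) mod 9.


60 × 140 = 8400
8400 mod 9 = 3


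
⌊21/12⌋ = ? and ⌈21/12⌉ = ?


21/12 = 1.7500
floor = 1
ceil = 2

floor = 1, ceil = 2


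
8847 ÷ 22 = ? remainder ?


8847 = 22 * 402 + 3
Check: 8844 + 3 = 8847

q = 402, r = 3


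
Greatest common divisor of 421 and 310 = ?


421 = 1 * 310 + 111
310 = 2 * 111 + 88
111 = 1 * 88 + 23
88 = 3 * 23 + 19
23 = 1 * 19 + 4
19 = 4 * 4 + 3
4 = 1 * 3 + 1
3 = 3 * 1 + 0
GCD = 1


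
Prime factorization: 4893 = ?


4893 / 3 = 1631
1631 / 7 = 233
233 / 233 = 1
4893 = 3 × 7 × 233


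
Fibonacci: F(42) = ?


Sequence: 1, 1, 2, 3, 5, 8, 13, 21, 34, 55, 89, 144, 233, 377, 610, 987, 1597, 2584, 4181, 6765, 10946, 17711, 28657, 46368, 75025, 121393, 196418, 317811, 514229, 832040, 1346269, 2178309, 3524578, 5702887, 9227465, 14930352, 24157817, 39088169, 63245986, 102334155, 165580141, 267914296
F(42) = 267914296


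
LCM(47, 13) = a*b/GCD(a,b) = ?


GCD(47, 13) = 1
LCM = 47*13/1 = 611/1 = 611

LCM = 611


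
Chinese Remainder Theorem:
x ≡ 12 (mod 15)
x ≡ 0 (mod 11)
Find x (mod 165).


M = 15*11 = 165
M1 = M/15 = 11, M2 = M/11 = 15
M1^(-1) mod 15 = 11, M2^(-1) mod 11 = 3
x = 12*11*11 + 0*15*3 = 1452
1452 mod 165 = 132
Check: 132 mod 15 = 12 ✓, 132 mod 11 = 0 ✓

x ≡ 132 (mod 165)


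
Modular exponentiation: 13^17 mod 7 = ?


13^1 mod 7 = 6
13^2 mod 7 = 1
13^3 mod 7 = 6
13^4 mod 7 = 1
13^5 mod 7 = 6
13^6 mod 7 = 1
13^7 mod 7 = 6
13^8 mod 7 = 1
13^9 mod 7 = 6
13^10 mod 7 = 1
13^11 mod 7 = 6
13^12 mod 7 = 1
13^13 mod 7 = 6
13^14 mod 7 = 1
13^15 mod 7 = 6
13^16 mod 7 = 1
13^17 mod 7 = 6


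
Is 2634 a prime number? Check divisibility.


2634 / 2 = 1317 (exact division)
2634 is NOT prime.

No, 2634 is not prime


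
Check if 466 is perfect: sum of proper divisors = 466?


Proper divisors of 466: 1, 2, 233
Sum = 1 + 2 + 233 = 236

No, 466 is not perfect (236 ≠ 466)


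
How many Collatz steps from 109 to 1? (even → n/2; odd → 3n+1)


109 → 328 → 164 → 82 → 41 → 124 → 62 → 31 → 94 → 47 → 142 → 71 → 214 → 107 → 322 → 161 → 484 → 242 → 121 → 364 → 182 → 91 → 274 → 137 → 412 → 206 → 103 → 310 → 155 → 466 → 233 → 700 → 350 → 175 → 526 → 263 → 790 → 395 → 1186 → 593 → 1780 → 890 → 445 → 1336 → 668 → 334 → 167 → 502 → 251 → 754 → 377 → 1132 → 566 → 283 → 850 → 425 → 1276 → 638 → 319 → 958 → 479 → 1438 → 719 → 2158 → 1079 → 3238 → 1619 → 4858 → 2429 → 7288 → 3644 → 1822 → 911 → 2734 → 1367 → 4102 → 2051 → 6154 → 3077 → 9232 → 4616 → 2308 → 1154 → 577 → 1732 → 866 → 433 → 1300 → 650 → 325 → 976 → 488 → 244 → 122 → 61 → 184 → 92 → 46 → 23 → 70 → 35 → 106 → 53 → 160 → 80 → 40 → 20 → 10 → 5 → 16 → 8 → 4 → 2 → 1
Total steps = 113

113 steps


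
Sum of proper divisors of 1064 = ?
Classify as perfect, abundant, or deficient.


Proper divisors: 1, 2, 4, 7, 8, 14, 19, 28, 38, 56, 76, 133, 152, 266, 532
Sum = 1 + 2 + 4 + 7 + 8 + 14 + 19 + 28 + 38 + 56 + 76 + 133 + 152 + 266 + 532 = 1336
1336 > 1064 → abundant

s(1064) = 1336 (abundant)


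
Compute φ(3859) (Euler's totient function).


3859 = 17 × 227
Prime factors: 17, 227
φ(3859) = 3859 × (1-1/17) × (1-1/227)
= 3859 × 16/17 × 226/227 = 3616

φ(3859) = 3616


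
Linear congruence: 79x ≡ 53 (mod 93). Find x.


GCD(79, 93) = 1, unique solution
a^(-1) mod 93 = 73
x = 73 * 53 mod 93 = 56

x ≡ 56 (mod 93)


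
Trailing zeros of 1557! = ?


floor(1557/5) = 311
floor(1557/25) = 62
floor(1557/125) = 12
floor(1557/625) = 2
Total = 387

387 trailing zeros


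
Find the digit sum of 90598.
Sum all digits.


9 + 0 + 5 + 9 + 8 = 31


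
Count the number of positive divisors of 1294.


1294 = 2^1 × 647^1
d(1294) = (1+1) × (1+1) = 4

4 divisors


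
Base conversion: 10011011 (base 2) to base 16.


10011011 (base 2) = 155 (decimal)
155 (decimal) = 9B (base 16)


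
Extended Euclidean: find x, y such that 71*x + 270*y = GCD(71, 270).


Tabular extended Euclidean (each row: r = 71*s + 270*t):
r=71, s=1, t=0
r=270, s=0, t=1
q=0: r=71, s=1, t=0   [71*(1) + 270*(0) = 71]
q=3: r=57, s=-3, t=1   [71*(-3) + 270*(1) = 57]
q=1: r=14, s=4, t=-1   [71*(4) + 270*(-1) = 14]
q=4: r=1, s=-19, t=5   [71*(-19) + 270*(5) = 1]
q=14: r=0, s=270, t=-71   [71*(270) + 270*(-71) = 0]
GCD = 1; from the row with r=1: x=-19, y=5
Check: 71*(-19) + 270*(5) = -1349 + 1350 = 1

GCD = 1, x = -19, y = 5


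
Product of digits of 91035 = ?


9 × 1 × 0 × 3 × 5 = 0


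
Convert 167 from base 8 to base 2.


167 (base 8) = 119 (decimal)
119 (decimal) = 1110111 (base 2)


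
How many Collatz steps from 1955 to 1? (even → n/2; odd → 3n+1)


1955 → 5866 → 2933 → 8800 → 4400 → 2200 → 1100 → 550 → 275 → 826 → 413 → 1240 → 620 → 310 → 155 → 466 → 233 → 700 → 350 → 175 → 526 → 263 → 790 → 395 → 1186 → 593 → 1780 → 890 → 445 → 1336 → 668 → 334 → 167 → 502 → 251 → 754 → 377 → 1132 → 566 → 283 → 850 → 425 → 1276 → 638 → 319 → 958 → 479 → 1438 → 719 → 2158 → 1079 → 3238 → 1619 → 4858 → 2429 → 7288 → 3644 → 1822 → 911 → 2734 → 1367 → 4102 → 2051 → 6154 → 3077 → 9232 → 4616 → 2308 → 1154 → 577 → 1732 → 866 → 433 → 1300 → 650 → 325 → 976 → 488 → 244 → 122 → 61 → 184 → 92 → 46 → 23 → 70 → 35 → 106 → 53 → 160 → 80 → 40 → 20 → 10 → 5 → 16 → 8 → 4 → 2 → 1
Total steps = 99

99 steps


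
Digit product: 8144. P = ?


8 × 1 × 4 × 4 = 128


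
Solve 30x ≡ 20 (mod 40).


GCD(30, 40) = 10 divides 20
Divide: 3x ≡ 2 (mod 4)
x ≡ 2 (mod 4)


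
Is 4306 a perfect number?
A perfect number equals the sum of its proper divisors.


Proper divisors of 4306: 1, 2, 2153
Sum = 1 + 2 + 2153 = 2156

No, 4306 is not perfect (2156 ≠ 4306)


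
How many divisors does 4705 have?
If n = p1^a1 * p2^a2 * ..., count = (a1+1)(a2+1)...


4705 = 5^1 × 941^1
d(4705) = (1+1) × (1+1) = 4

4 divisors


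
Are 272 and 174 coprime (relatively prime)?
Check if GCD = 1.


Euclidean algorithm:
272 = 1 * 174 + 98
174 = 1 * 98 + 76
98 = 1 * 76 + 22
76 = 3 * 22 + 10
22 = 2 * 10 + 2
10 = 5 * 2 + 0
GCD(272, 174) = 2

No, not coprime (GCD = 2)


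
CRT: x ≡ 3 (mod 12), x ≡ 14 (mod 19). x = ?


M = 12*19 = 228
M1 = M/12 = 19, M2 = M/19 = 12
M1^(-1) mod 12 = 7, M2^(-1) mod 19 = 8
x = 3*19*7 + 14*12*8 = 1743
1743 mod 228 = 147
Check: 147 mod 12 = 3 ✓, 147 mod 19 = 14 ✓

x ≡ 147 (mod 228)


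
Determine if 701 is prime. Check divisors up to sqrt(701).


Check divisors up to sqrt(701) = 26.4764
No divisors found.
701 is prime.

Yes, 701 is prime


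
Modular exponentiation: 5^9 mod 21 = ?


5^1 mod 21 = 5
5^2 mod 21 = 4
5^3 mod 21 = 20
5^4 mod 21 = 16
5^5 mod 21 = 17
5^6 mod 21 = 1
5^7 mod 21 = 5
5^8 mod 21 = 4
5^9 mod 21 = 20


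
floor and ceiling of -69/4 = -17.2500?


-69/4 = -17.2500
floor = -18
ceil = -17

floor = -18, ceil = -17
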